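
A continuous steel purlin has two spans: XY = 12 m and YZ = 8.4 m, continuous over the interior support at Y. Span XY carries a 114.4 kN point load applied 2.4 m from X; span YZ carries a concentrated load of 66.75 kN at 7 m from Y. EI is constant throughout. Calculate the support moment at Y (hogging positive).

Release continuity at Y by inserting a hinge; the redundant is the internal moment M_Y. The primary structure is two simply-supported spans XY and YZ.
Rotations at Y on the released spans (each span's end-slope, ×1/EI):
  span XY: point load 114.4 at a = 2.4: Pab(L + a)/(6LEI) = 527.2/EI
  span YZ: point load 66.75 at a = 7: Pab(L + b)/(6LEI) = 127.2/EI
  relative rotation θ_0 = (527.2 + 127.2)/EI = 654.4/EI
A unit hogging moment at Y produces rotation L₁/(3EI) + L₂/(3EI) = 6.8/EI.
Slope continuity at Y: θ_0 = M_Y·6.8/EI, so M_Y = 654.4/6.8 = 96.23 kN·m (hogging).

M_Y = 96.23 kN·m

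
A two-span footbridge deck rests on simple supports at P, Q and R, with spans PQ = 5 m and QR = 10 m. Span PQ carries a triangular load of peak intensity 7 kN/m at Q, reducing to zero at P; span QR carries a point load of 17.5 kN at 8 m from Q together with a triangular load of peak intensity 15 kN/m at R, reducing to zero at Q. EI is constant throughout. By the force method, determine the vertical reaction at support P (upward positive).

R_P = -8.851 kN

Take M_Q as the redundant. Released structure: two simple spans PQ and QR with a hinge at Q.
End slopes at the hinge Q, treating each span as simply supported:
  span PQ: triangular load, peak 7: w₀L³/(45EI) = 19.44/EI
  span QR: point load 17.5 at a = 8: Pab(L + b)/(6LEI) = 56/EI
  span QR: triangular load, peak 15: 7w₀L³/(360EI) = 291.7/EI
  relative rotation θ_0 = (19.44 + 347.7)/EI = 367.1/EI
A unit hogging moment at Q produces rotation L₁/(3EI) + L₂/(3EI) = 5/EI.
Compatibility: M_Q·(L₁+L₂)/(3EI) = θ_0, giving M_Q = 73.42 kN·m (hogging).
Span PQ, ΣM about P with M_Q applied at Q: R_Q^{PQ}·5 = 58.33 + 73.42, so R_Q^{PQ} = 26.35 kN and R_P = 17.5 − 26.35 = -8.851 kN.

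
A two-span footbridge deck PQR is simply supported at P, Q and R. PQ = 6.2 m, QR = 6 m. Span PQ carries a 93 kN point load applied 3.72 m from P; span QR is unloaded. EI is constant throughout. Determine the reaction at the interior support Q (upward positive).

Insert a hinge at Q; M_Q is the redundant, and each span becomes simply supported.
Discontinuity in slope at Q on the released structure — sum the simple-span end rotations:
  span PQ: point load 93 at a = 3.72: Pab(L + a)/(6LEI) = 228.8/EI
  relative rotation θ_0 = (228.8 + 0)/EI = 228.8/EI
A unit hogging moment at Q produces rotation L₁/(3EI) + L₂/(3EI) = 4.067/EI.
Slope continuity at Q: θ_0 = M_Q·4.067/EI, so M_Q = 228.8/4.067 = 56.26 kN·m (hogging).
Span PQ, ΣM about P with M_Q applied at Q: R_Q^{PQ}·6.2 = 346 + 56.26, so R_Q^{PQ} = 64.87 kN and R_P = 93 − 64.87 = 28.13 kN.
Span QR, ΣM about R: R_Q^{QR}·6 = 0 + 56.26, so R_Q^{QR} = 9.377 kN and R_R = 0 − 9.377 = -9.377 kN.
R_Q = 64.87 + 9.377 = 74.25 kN.

R_Q = 74.25 kN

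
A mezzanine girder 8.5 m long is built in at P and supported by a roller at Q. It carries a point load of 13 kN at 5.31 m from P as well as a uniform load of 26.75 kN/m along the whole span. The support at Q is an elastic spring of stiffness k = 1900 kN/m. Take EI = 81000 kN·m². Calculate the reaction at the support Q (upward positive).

Take the reaction at Q as the redundant and release it; the primary structure is a cantilever fixed at P.
Deflection at Q on the released cantilever, summing each load's contribution:
  point load 13 at a = 5.31: Pa²(3L − a)/(6EI) = 1233/EI
  UDL 26.75: wL⁴/(8EI) = 17455/EI
  δ_0 = 18688/EI
Tip deflection under a unit load at Q: L³/(3EI) = 204.7/EI.
With EI = 81000 kN·m²: δ_0 = 0.23072 m and δ_{QQ} = 0.002527 m/kN.
Compatibility — the spring shortens by R_Q/k under the reaction it provides: δ_0 − R_Q·δ_{QQ} = R_Q/k. With 1/k = 0.000526 m/kN, R_Q = δ_0 / (δ_{QQ} + 1/k) = 0.23072 / (0.002527 + 0.000526) = 75.56 kN.

R_Q = 75.56 kN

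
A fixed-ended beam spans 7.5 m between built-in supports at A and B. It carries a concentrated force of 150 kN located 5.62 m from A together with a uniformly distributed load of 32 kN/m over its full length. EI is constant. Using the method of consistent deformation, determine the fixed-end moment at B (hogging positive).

Release both end moments; the primary structure is a simply-supported span AB with redundants M_A and M_B.
End rotations of the released simple span under the applied load (×1/EI):
  at A: point load 150 at a = 5.62: Pab(L + b)/(6LEI) = 330.4/EI
  at B: point load 150 at a = 5.62: Pab(L + a)/(6LEI) = 462.1/EI
  at A: UDL 32: wL³/(24EI) = 562.5/EI
  at B: UDL 32: wL³/(24EI) = 562.5/EI
  θ_A0 = 892.9/EI,  θ_B0 = 1025/EI
Flexibility coefficients: a unit moment at one end gives L/(3EI) there and L/(6EI) at the far end, so f₁₁ = f₂₂ = 2.5/EI and f₁₂ = f₂₁ = 1.25/EI.
Compatibility — zero rotation at each built-in end:
  2.5 M_A + 1.25 M_B = 892.9
  1.25 M_A + 2.5 M_B = 1025
Solving the pair gives M_A = 203 kN·m and M_B = 308.3 kN·m (hogging).

M_B = 308.3 kN·m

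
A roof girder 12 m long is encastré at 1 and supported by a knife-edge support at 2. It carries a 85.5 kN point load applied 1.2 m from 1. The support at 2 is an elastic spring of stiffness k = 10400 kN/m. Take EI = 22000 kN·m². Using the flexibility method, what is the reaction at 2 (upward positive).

Remove the prop at 2; the released (primary) structure is a cantilever built in at 1.
Downward deflection at the released point 2 due to the loads:
  point load 85.5 at a = 1.2: Pa²(3L − a)/(6EI) = 714.1/EI
Flexibility coefficient — unit upward force at 2: δ_{22} = L³/(3EI) = 576/EI.
With EI = 22000 kN·m²: δ_0 = 0.032459 m and δ_{22} = 0.026182 m/kN.
Compatibility — the spring shortens by R_2/k under the reaction it provides: δ_0 − R_2·δ_{22} = R_2/k. With 1/k = 0.000096 m/kN, R_2 = δ_0 / (δ_{22} + 1/k) = 0.032459 / (0.026182 + 0.000096) = 1.235 kN.

R_2 = 1.235 kN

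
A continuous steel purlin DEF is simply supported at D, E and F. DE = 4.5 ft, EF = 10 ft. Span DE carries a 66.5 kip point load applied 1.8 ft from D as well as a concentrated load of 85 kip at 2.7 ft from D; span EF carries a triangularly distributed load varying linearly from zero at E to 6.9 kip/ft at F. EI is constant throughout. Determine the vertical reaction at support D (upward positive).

R_D = 59.2 kip

Release continuity at E by inserting a hinge; the redundant is the internal moment M_E. The primary structure is two simply-supported spans DE and EF.
Discontinuity in slope at E on the released structure — sum the simple-span end rotations:
  span DE: point load 66.5 at a = 1.8: Pab(L + a)/(6LEI) = 75.41/EI
  span DE: point load 85 at a = 2.7: Pab(L + a)/(6LEI) = 110.2/EI
  span EF: triangular load, peak 6.9: 7w₀L³/(360EI) = 134.2/EI
  relative rotation θ_0 = (185.6 + 134.2)/EI = 319.7/EI
A unit hogging moment at E produces rotation L₁/(3EI) + L₂/(3EI) = 4.833/EI.
Compatibility: M_E·(L₁+L₂)/(3EI) = θ_0, giving M_E = 66.15 kip·ft (hogging).
Span DE, ΣM about D with M_E applied at E: R_E^{DE}·4.5 = 349.2 + 66.15, so R_E^{DE} = 92.3 kip and R_D = 151.5 − 92.3 = 59.2 kip.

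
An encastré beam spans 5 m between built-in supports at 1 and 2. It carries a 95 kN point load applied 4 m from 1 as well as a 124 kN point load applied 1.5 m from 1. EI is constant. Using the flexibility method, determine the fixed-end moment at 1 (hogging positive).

M_1 = 106.3 kN·m

Take the two fixed-end moments M_1, M_2 as redundants; the released structure is the simple span 12.
End rotations of the released simple span under the applied load (×1/EI):
  at 1: point load 95 at a = 4: Pab(L + b)/(6LEI) = 76/EI
  at 2: point load 95 at a = 4: Pab(L + a)/(6LEI) = 114/EI
  at 1: point load 124 at a = 1.5: Pab(L + b)/(6LEI) = 184.4/EI
  at 2: point load 124 at a = 1.5: Pab(L + a)/(6LEI) = 141.1/EI
  θ_10 = 260.4/EI,  θ_20 = 255.1/EI
Flexibility coefficients: a unit moment at one end gives L/(3EI) there and L/(6EI) at the far end, so f₁₁ = f₂₂ = 1.667/EI and f₁₂ = f₂₁ = 0.8333/EI.
Compatibility — zero rotation at each built-in end:
  1.667 M_1 + 0.8333 M_2 = 260.4
  0.8333 M_1 + 1.667 M_2 = 255.1
Solving the pair gives M_1 = 106.3 kN·m and M_2 = 99.86 kN·m (hogging).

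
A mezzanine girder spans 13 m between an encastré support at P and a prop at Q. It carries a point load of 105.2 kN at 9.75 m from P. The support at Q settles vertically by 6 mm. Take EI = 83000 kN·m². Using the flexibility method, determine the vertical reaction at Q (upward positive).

Choose R_Q as the redundant. The primary structure is the cantilever fixed at P.
Downward deflection at the released point Q due to the loads:
  point load 105.2 at a = 9.75: Pa²(3L − a)/(6EI) = 48753/EI
Flexibility coefficient — unit upward force at Q: δ_{QQ} = L³/(3EI) = 732.3/EI.
With EI = 83000 kN·m²: δ_0 = 0.58738 m and δ_{QQ} = 0.008823 m/kN.
Compatibility — the beam at Q must follow the support down by 0.006 m: δ_0 − R_Q·δ_{QQ} = 0.006, so R_Q = (0.58738 − 0.006)/0.008823 = 65.89 kN.

R_Q = 65.89 kN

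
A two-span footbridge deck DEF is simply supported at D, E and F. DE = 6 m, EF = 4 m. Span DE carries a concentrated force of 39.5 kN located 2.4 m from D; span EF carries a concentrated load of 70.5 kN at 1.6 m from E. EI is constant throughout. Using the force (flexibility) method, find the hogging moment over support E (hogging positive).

Take M_E as the redundant. Released structure: two simple spans DE and EF with a hinge at E.
End slopes at the hinge E, treating each span as simply supported:
  span DE: point load 39.5 at a = 2.4: Pab(L + a)/(6LEI) = 79.63/EI
  span EF: point load 70.5 at a = 1.6: Pab(L + b)/(6LEI) = 72.19/EI
  relative rotation θ_0 = (79.63 + 72.19)/EI = 151.8/EI
A unit hogging moment at E produces rotation L₁/(3EI) + L₂/(3EI) = 3.333/EI.
Compatibility: M_E·(L₁+L₂)/(3EI) = θ_0, giving M_E = 45.55 kN·m (hogging).

M_E = 45.55 kN·m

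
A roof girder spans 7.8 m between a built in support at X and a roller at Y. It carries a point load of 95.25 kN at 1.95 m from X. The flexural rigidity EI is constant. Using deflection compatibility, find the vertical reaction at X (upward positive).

R_X = 87.06 kN

Release the roller at Y. Primary structure: cantilever fixed at X.
Deflection at Y on the released cantilever, summing each load's contribution:
  point load 95.25 at a = 1.95: Pa²(3L − a)/(6EI) = 1295/EI
Tip deflection under a unit load at Y: L³/(3EI) = 158.2/EI.
Compatibility at Y: δ_0 − R_Y·δ_{YY} = 0, so R_Y = 1295/158.2 = 8.186 kN.
Vertical equilibrium: R_X = ΣP − R_Y = 95.25 − 8.186 = 87.06 kN.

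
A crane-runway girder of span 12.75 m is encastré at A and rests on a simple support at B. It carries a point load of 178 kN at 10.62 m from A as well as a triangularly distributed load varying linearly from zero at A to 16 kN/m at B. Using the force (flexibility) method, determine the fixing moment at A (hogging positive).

M_A = 336 kN·m

Remove the prop at B; the released (primary) structure is a cantilever built in at A.
Primary-structure tip deflection at B by superposition:
  point load 178 at a = 10.62: Pa²(3L − a)/(6EI) = 92448/EI
  triangular load, peak 16 at the free end: 11w₀L⁴/(120EI) = 38759/EI
  δ_0 = 131207/EI
Flexibility coefficient — unit upward force at B: δ_{BB} = L³/(3EI) = 690.9/EI.
Compatibility at B: δ_0 − R_B·δ_{BB} = 0, so R_B = 131207/690.9 = 189.9 kN.
Moment equilibrium about A: M_A = Σ(load moments about A) − R_B·L = 2757 − 189.9×12.75 = 336 kN·m.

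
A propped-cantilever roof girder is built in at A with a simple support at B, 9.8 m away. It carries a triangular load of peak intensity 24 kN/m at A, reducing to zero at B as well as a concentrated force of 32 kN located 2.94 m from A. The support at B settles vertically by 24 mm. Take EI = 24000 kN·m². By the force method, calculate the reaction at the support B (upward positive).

Release the roller at B. Primary structure: cantilever fixed at A.
Primary-structure tip deflection at B by superposition:
  triangular load, peak 24 at the fixed end: w₀L⁴/(30EI) = 7379/EI
  point load 32 at a = 2.94: Pa²(3L − a)/(6EI) = 1220/EI
  δ_0 = 8599/EI
Flexibility coefficient — unit upward force at B: δ_{BB} = L³/(3EI) = 313.7/EI.
With EI = 24000 kN·m²: δ_0 = 0.35828 m and δ_{BB} = 0.013072 m/kN.
Compatibility — the beam at B must follow the support down by 0.024 m: δ_0 − R_B·δ_{BB} = 0.024, so R_B = (0.35828 − 0.024)/0.013072 = 25.57 kN.

R_B = 25.57 kN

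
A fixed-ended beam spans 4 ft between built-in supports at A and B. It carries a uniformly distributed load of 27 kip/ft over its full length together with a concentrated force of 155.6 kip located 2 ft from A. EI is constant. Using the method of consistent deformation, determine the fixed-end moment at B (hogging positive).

M_B = 113.8 kip·ft

Release both end moments; the primary structure is a simply-supported span AB with redundants M_A and M_B.
Simple-span end rotations at A and B under the given loads:
  at A: UDL 27: wL³/(24EI) = 72/EI
  at B: UDL 27: wL³/(24EI) = 72/EI
  at A: point load 155.6 at a = 2: Pab(L + b)/(6LEI) = 155.6/EI
  at B: point load 155.6 at a = 2: Pab(L + a)/(6LEI) = 155.6/EI
  θ_A0 = 227.6/EI,  θ_B0 = 227.6/EI
Flexibility coefficients: a unit moment at one end gives L/(3EI) there and L/(6EI) at the far end, so f₁₁ = f₂₂ = 1.333/EI and f₁₂ = f₂₁ = 0.6667/EI.
Compatibility — zero rotation at each built-in end:
  1.333 M_A + 0.6667 M_B = 227.6
  0.6667 M_A + 1.333 M_B = 227.6
Solving the pair gives M_A = 113.8 kip·ft and M_B = 113.8 kip·ft (hogging).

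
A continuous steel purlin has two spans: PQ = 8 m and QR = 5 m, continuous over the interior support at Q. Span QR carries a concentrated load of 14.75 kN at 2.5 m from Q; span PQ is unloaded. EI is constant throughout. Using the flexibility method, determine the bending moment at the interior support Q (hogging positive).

M_Q = 5.319 kN·m

Take M_Q as the redundant. Released structure: two simple spans PQ and QR with a hinge at Q.
Discontinuity in slope at Q on the released structure — sum the simple-span end rotations:
  span QR: point load 14.75 at a = 2.5: Pab(L + b)/(6LEI) = 23.05/EI
  relative rotation θ_0 = (0 + 23.05)/EI = 23.05/EI
A unit hogging moment at Q produces rotation L₁/(3EI) + L₂/(3EI) = 4.333/EI.
Slope continuity at Q: θ_0 = M_Q·4.333/EI, so M_Q = 23.05/4.333 = 5.319 kN·m (hogging).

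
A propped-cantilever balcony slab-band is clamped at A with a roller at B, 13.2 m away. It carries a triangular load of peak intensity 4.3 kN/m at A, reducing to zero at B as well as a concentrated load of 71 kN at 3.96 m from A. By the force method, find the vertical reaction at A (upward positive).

R_A = 85.08 kN

Choose R_B as the redundant. The primary structure is the cantilever fixed at A.
Free-end deflection of the primary structure under the applied loading (downward +):
  triangular load, peak 4.3 at the fixed end: w₀L⁴/(30EI) = 4352/EI
  point load 71 at a = 3.96: Pa²(3L − a)/(6EI) = 6614/EI
  δ_0 = 10965/EI
Tip deflection under a unit load at B: L³/(3EI) = 766.7/EI.
The prop prevents deflection at B: R_B = δ_0/δ_{BB} = 10965/766.7 = 14.3 kN.
Vertical equilibrium: R_A = ΣP − R_B = 99.38 − 14.3 = 85.08 kN.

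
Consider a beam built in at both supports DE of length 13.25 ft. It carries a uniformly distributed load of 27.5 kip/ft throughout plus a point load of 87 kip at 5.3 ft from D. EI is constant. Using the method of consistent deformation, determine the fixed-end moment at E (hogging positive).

Release both end moments; the primary structure is a simply-supported span DE with redundants M_D and M_E.
End rotations of the released simple span under the applied load (×1/EI):
  at D: UDL 27.5: wL³/(24EI) = 2665/EI
  at E: UDL 27.5: wL³/(24EI) = 2665/EI
  at D: point load 87 at a = 5.3: Pab(L + b)/(6LEI) = 977.5/EI
  at E: point load 87 at a = 5.3: Pab(L + a)/(6LEI) = 855.3/EI
  θ_D0 = 3643/EI,  θ_E0 = 3521/EI
Flexibility coefficients: a unit moment at one end gives L/(3EI) there and L/(6EI) at the far end, so f₁₁ = f₂₂ = 4.417/EI and f₁₂ = f₂₁ = 2.208/EI.
Compatibility — zero rotation at each built-in end:
  4.417 M_D + 2.208 M_E = 3643
  2.208 M_D + 4.417 M_E = 3521
Solving the pair gives M_D = 568.3 kip·ft and M_E = 513 kip·ft (hogging).

M_E = 513 kip·ft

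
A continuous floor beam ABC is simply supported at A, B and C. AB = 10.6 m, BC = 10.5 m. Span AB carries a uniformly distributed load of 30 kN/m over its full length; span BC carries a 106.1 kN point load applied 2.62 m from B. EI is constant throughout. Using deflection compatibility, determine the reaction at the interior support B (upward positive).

Release continuity at B by inserting a hinge; the redundant is the internal moment M_B. The primary structure is two simply-supported spans AB and BC.
Rotations at B on the released spans (each span's end-slope, ×1/EI):
  span AB: UDL 30: wL³/(24EI) = 1489/EI
  span BC: point load 106.1 at a = 2.62: Pab(L + b)/(6LEI) = 639.1/EI
  relative rotation θ_0 = (1489 + 639.1)/EI = 2128/EI
A unit hogging moment at B produces rotation L₁/(3EI) + L₂/(3EI) = 7.033/EI.
Compatibility: M_B·(L₁+L₂)/(3EI) = θ_0, giving M_B = 302.5 kN·m (hogging).
Span AB, ΣM about A with M_B applied at B: R_B^{AB}·10.6 = 1685 + 302.5, so R_B^{AB} = 187.5 kN and R_A = 318 − 187.5 = 130.5 kN.
Span BC, ΣM about C: R_B^{BC}·10.5 = 836.1 + 302.5, so R_B^{BC} = 108.4 kN and R_C = 106.1 − 108.4 = -2.339 kN.
R_B = 187.5 + 108.4 = 296 kN.

R_B = 296 kN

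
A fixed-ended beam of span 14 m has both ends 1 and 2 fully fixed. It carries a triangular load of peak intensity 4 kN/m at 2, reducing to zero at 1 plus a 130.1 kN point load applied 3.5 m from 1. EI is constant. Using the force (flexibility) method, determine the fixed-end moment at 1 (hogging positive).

M_1 = 282.3 kN·m

Release both end moments; the primary structure is a simply-supported span 12 with redundants M_1 and M_2.
Simple-span end rotations at 1 and 2 under the given loads:
  at 1: triangular load, peak 4: 7w₀L³/(360EI) = 213.4/EI
  at 2: triangular load, peak 4: w₀L³/(45EI) = 243.9/EI
  at 1: point load 130.1 at a = 3.5: Pab(L + b)/(6LEI) = 1395/EI
  at 2: point load 130.1 at a = 3.5: Pab(L + a)/(6LEI) = 996.1/EI
  θ_10 = 1608/EI,  θ_20 = 1240/EI
Flexibility coefficients: a unit moment at one end gives L/(3EI) there and L/(6EI) at the far end, so f₁₁ = f₂₂ = 4.667/EI and f₁₂ = f₂₁ = 2.333/EI.
Compatibility — zero rotation at each built-in end:
  4.667 M_1 + 2.333 M_2 = 1608
  2.333 M_1 + 4.667 M_2 = 1240
Solving the pair gives M_1 = 282.3 kN·m and M_2 = 124.6 kN·m (hogging).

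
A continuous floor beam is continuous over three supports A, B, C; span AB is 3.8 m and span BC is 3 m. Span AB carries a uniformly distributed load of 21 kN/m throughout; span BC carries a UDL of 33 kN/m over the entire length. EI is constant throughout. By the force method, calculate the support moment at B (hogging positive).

M_B = 37.56 kN·m

Release continuity at B by inserting a hinge; the redundant is the internal moment M_B. The primary structure is two simply-supported spans AB and BC.
Discontinuity in slope at B on the released structure — sum the simple-span end rotations:
  span AB: UDL 21: wL³/(24EI) = 48.01/EI
  span BC: UDL 33: wL³/(24EI) = 37.12/EI
  relative rotation θ_0 = (48.01 + 37.12)/EI = 85.14/EI
A unit hogging moment at B produces rotation L₁/(3EI) + L₂/(3EI) = 2.267/EI.
Slope continuity at B: θ_0 = M_B·2.267/EI, so M_B = 85.14/2.267 = 37.56 kN·m (hogging).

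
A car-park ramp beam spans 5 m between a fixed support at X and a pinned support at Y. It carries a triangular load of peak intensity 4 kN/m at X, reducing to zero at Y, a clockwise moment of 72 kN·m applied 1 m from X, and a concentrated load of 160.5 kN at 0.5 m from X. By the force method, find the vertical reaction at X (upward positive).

R_X = 158.4 kN

Choose R_Y as the redundant. The primary structure is the cantilever fixed at X.
Deflection at Y on the released cantilever, summing each load's contribution:
  triangular load, peak 4 at the fixed end: w₀L⁴/(30EI) = 83.33/EI
  clockwise couple 72 at a = 1: M₀a(2L − a)/(2EI) = 324/EI
  point load 160.5 at a = 0.5: Pa²(3L − a)/(6EI) = 96.97/EI
  δ_0 = 504.3/EI
Flexibility coefficient — unit upward force at Y: δ_{YY} = L³/(3EI) = 41.67/EI.
The prop prevents deflection at Y: R_Y = δ_0/δ_{YY} = 504.3/41.67 = 12.1 kN.
Vertical equilibrium: R_X = ΣP − R_Y = 170.5 − 12.1 = 158.4 kN.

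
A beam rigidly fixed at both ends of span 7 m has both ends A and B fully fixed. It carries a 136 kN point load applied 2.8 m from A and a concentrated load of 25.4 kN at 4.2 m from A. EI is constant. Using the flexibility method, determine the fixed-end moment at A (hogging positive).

Release both end moments; the primary structure is a simply-supported span AB with redundants M_A and M_B.
Simple-span end rotations at A and B under the given loads:
  at A: point load 136 at a = 2.8: Pab(L + b)/(6LEI) = 426.5/EI
  at B: point load 136 at a = 2.8: Pab(L + a)/(6LEI) = 373.2/EI
  at A: point load 25.4 at a = 4.2: Pab(L + b)/(6LEI) = 69.7/EI
  at B: point load 25.4 at a = 4.2: Pab(L + a)/(6LEI) = 79.65/EI
  θ_A0 = 496.2/EI,  θ_B0 = 452.8/EI
Flexibility coefficients: a unit moment at one end gives L/(3EI) there and L/(6EI) at the far end, so f₁₁ = f₂₂ = 2.333/EI and f₁₂ = f₂₁ = 1.167/EI.
Compatibility — zero rotation at each built-in end:
  2.333 M_A + 1.167 M_B = 496.2
  1.167 M_A + 2.333 M_B = 452.8
Solving the pair gives M_A = 154.2 kN·m and M_B = 117 kN·m (hogging).

M_A = 154.2 kN·m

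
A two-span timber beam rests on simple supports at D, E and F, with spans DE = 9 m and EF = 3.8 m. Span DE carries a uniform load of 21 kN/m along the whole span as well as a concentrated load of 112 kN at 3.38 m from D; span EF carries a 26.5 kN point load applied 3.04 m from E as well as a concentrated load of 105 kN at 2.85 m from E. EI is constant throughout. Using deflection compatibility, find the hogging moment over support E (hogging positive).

M_E = 280.6 kN·m

Insert a hinge at E; M_E is the redundant, and each span becomes simply supported.
End slopes at the hinge E, treating each span as simply supported:
  span DE: UDL 21: wL³/(24EI) = 637.9/EI
  span DE: point load 112 at a = 3.38: Pab(L + a)/(6LEI) = 487.8/EI
  span EF: point load 26.5 at a = 3.04: Pab(L + b)/(6LEI) = 12.25/EI
  span EF: point load 105 at a = 2.85: Pab(L + b)/(6LEI) = 59.23/EI
  relative rotation θ_0 = (1126 + 71.47)/EI = 1197/EI
A unit hogging moment at E produces rotation L₁/(3EI) + L₂/(3EI) = 4.267/EI.
Slope continuity at E: θ_0 = M_E·4.267/EI, so M_E = 1197/4.267 = 280.6 kN·m (hogging).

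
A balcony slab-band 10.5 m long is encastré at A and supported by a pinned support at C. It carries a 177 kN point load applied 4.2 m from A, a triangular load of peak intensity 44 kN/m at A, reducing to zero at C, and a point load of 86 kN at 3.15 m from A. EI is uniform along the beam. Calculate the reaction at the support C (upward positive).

Remove the prop at C; the released (primary) structure is a cantilever built in at A.
Free-end deflection of the primary structure under the applied loading (downward +):
  point load 177 at a = 4.2: Pa²(3L − a)/(6EI) = 14206/EI
  triangular load, peak 44 at the fixed end: w₀L⁴/(30EI) = 17827/EI
  point load 86 at a = 3.15: Pa²(3L − a)/(6EI) = 4032/EI
  δ_0 = 36066/EI
Tip deflection under a unit load at C: L³/(3EI) = 385.9/EI.
The prop prevents deflection at C: R_C = δ_0/δ_{CC} = 36066/385.9 = 93.47 kN.

R_C = 93.47 kN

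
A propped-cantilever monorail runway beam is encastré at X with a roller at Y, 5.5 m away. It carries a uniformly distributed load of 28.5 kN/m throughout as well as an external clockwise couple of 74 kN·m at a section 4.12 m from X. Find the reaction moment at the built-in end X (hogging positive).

M_X = 77.75 kN·m

Take the reaction at Y as the redundant and release it; the primary structure is a cantilever fixed at X.
Primary-structure tip deflection at Y by superposition:
  UDL 28.5: wL⁴/(8EI) = 3260/EI
  clockwise couple 74 at a = 4.12: M₀a(2L − a)/(2EI) = 1049/EI
  δ_0 = 4309/EI
Tip deflection under a unit load at Y: L³/(3EI) = 55.46/EI.
The prop prevents deflection at Y: R_Y = δ_0/δ_{YY} = 4309/55.46 = 77.69 kN.
Moment equilibrium about X: M_X = Σ(load moments about X) − R_Y·L = 505.1 − 77.69×5.5 = 77.75 kN·m.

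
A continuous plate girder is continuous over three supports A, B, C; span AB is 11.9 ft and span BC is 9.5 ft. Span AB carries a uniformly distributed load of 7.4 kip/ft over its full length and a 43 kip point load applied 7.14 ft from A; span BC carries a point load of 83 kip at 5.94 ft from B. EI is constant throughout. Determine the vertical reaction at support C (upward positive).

R_C = 32.54 kip

Release continuity at B by inserting a hinge; the redundant is the internal moment M_B. The primary structure is two simply-supported spans AB and BC.
Discontinuity in slope at B on the released structure — sum the simple-span end rotations:
  span AB: UDL 7.4: wL³/(24EI) = 519.6/EI
  span AB: point load 43 at a = 7.14: Pab(L + a)/(6LEI) = 389.7/EI
  span BC: point load 83 at a = 5.94: Pab(L + b)/(6LEI) = 402.1/EI
  relative rotation θ_0 = (909.3 + 402.1)/EI = 1311/EI
A unit hogging moment at B produces rotation L₁/(3EI) + L₂/(3EI) = 7.133/EI.
Compatibility: M_B·(L₁+L₂)/(3EI) = θ_0, giving M_B = 183.8 kip·ft (hogging).
Span BC, ΣM about C: R_B^{BC}·9.5 = 295.5 + 183.8, so R_B^{BC} = 50.46 kip and R_C = 83 − 50.46 = 32.54 kip.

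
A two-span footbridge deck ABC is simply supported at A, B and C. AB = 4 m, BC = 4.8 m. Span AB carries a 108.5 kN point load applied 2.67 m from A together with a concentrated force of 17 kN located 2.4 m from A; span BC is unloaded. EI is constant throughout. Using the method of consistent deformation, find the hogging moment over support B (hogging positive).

M_B = 42.44 kN·m

Take M_B as the redundant. Released structure: two simple spans AB and BC with a hinge at B.
End slopes at the hinge B, treating each span as simply supported:
  span AB: point load 108.5 at a = 2.67: Pab(L + a)/(6LEI) = 107.1/EI
  span AB: point load 17 at a = 2.4: Pab(L + a)/(6LEI) = 17.41/EI
  relative rotation θ_0 = (124.5 + 0)/EI = 124.5/EI
A unit hogging moment at B produces rotation L₁/(3EI) + L₂/(3EI) = 2.933/EI.
Compatibility: M_B·(L₁+L₂)/(3EI) = θ_0, giving M_B = 42.44 kN·m (hogging).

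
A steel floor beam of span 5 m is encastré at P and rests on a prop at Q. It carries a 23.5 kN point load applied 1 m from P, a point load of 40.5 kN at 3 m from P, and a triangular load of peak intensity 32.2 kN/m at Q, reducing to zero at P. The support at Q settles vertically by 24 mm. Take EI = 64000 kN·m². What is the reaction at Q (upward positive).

Take the reaction at Q as the redundant and release it; the primary structure is a cantilever fixed at P.
Deflection at Q on the released cantilever, summing each load's contribution:
  point load 23.5 at a = 1: Pa²(3L − a)/(6EI) = 54.83/EI
  point load 40.5 at a = 3: Pa²(3L − a)/(6EI) = 729/EI
  triangular load, peak 32.2 at the free end: 11w₀L⁴/(120EI) = 1845/EI
  δ_0 = 2629/EI
Flexibility coefficient — unit upward force at Q: δ_{QQ} = L³/(3EI) = 41.67/EI.
With EI = 64000 kN·m²: δ_0 = 0.041072 m and δ_{QQ} = 0.000651 m/kN.
Compatibility — the beam at Q must follow the support down by 0.024 m: δ_0 − R_Q·δ_{QQ} = 0.024, so R_Q = (0.041072 − 0.024)/0.000651 = 26.22 kN.

R_Q = 26.22 kN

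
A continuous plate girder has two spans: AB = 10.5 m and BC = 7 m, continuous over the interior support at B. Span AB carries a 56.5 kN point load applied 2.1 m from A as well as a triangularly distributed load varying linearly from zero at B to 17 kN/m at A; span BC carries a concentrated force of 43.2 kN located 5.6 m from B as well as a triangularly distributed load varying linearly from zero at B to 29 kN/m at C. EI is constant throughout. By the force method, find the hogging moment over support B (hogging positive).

M_B = 144.5 kN·m

Insert a hinge at B; M_B is the redundant, and each span becomes simply supported.
End slopes at the hinge B, treating each span as simply supported:
  span AB: point load 56.5 at a = 2.1: Pab(L + a)/(6LEI) = 199.3/EI
  span AB: triangular load, peak 17: 7w₀L³/(360EI) = 382.7/EI
  span BC: point load 43.2 at a = 5.6: Pab(L + b)/(6LEI) = 67.74/EI
  span BC: triangular load, peak 29: 7w₀L³/(360EI) = 193.4/EI
  relative rotation θ_0 = (582 + 261.2)/EI = 843.1/EI
A unit hogging moment at B produces rotation L₁/(3EI) + L₂/(3EI) = 5.833/EI.
Compatibility: M_B·(L₁+L₂)/(3EI) = θ_0, giving M_B = 144.5 kN·m (hogging).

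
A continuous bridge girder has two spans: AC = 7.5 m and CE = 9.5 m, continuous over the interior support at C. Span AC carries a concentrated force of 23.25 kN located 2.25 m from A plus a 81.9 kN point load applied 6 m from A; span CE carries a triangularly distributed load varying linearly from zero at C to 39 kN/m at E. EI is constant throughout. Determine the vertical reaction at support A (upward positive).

Insert a hinge at C; M_C is the redundant, and each span becomes simply supported.
End slopes at the hinge C, treating each span as simply supported:
  span AC: point load 23.25 at a = 2.25: Pab(L + a)/(6LEI) = 59.51/EI
  span AC: point load 81.9 at a = 6: Pab(L + a)/(6LEI) = 221.1/EI
  span CE: triangular load, peak 39: 7w₀L³/(360EI) = 650.2/EI
  relative rotation θ_0 = (280.6 + 650.2)/EI = 930.8/EI
A unit hogging moment at C produces rotation L₁/(3EI) + L₂/(3EI) = 5.667/EI.
Compatibility: M_C·(L₁+L₂)/(3EI) = θ_0, giving M_C = 164.3 kN·m (hogging).
Span AC, ΣM about A with M_C applied at C: R_C^{AC}·7.5 = 543.7 + 164.3, so R_C^{AC} = 94.4 kN and R_A = 105.2 − 94.4 = 10.75 kN.

R_A = 10.75 kN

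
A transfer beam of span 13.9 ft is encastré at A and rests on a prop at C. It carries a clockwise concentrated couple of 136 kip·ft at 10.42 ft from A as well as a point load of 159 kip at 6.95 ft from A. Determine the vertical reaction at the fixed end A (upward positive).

Take the reaction at C as the redundant and release it; the primary structure is a cantilever fixed at A.
Free-end deflection of the primary structure under the applied loading (downward +):
  clockwise couple 136 at a = 10.42: M₀a(2L − a)/(2EI) = 12315/EI
  point load 159 at a = 6.95: Pa²(3L − a)/(6EI) = 44481/EI
  δ_0 = 56795/EI
Flexibility coefficient — unit upward force at C: δ_{CC} = L³/(3EI) = 895.2/EI.
Compatibility at C: δ_0 − R_C·δ_{CC} = 0, so R_C = 56795/895.2 = 63.44 kip.
Vertical equilibrium: R_A = ΣP − R_C = 159 − 63.44 = 95.56 kip.

R_A = 95.56 kip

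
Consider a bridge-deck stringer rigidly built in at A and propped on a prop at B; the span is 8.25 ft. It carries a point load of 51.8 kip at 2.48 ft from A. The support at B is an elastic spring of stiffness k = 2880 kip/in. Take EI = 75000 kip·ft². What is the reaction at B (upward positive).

R_B = 6.245 kip

Choose R_B as the redundant. The primary structure is the cantilever fixed at A.
Primary-structure tip deflection at B by superposition:
  point load 51.8 at a = 2.48: Pa²(3L − a)/(6EI) = 1183/EI
Flexibility coefficient — unit upward force at B: δ_{BB} = L³/(3EI) = 187.2/EI.
With EI = 75000 kip·ft²: δ_0 = 0.015767 ft and δ_{BB} = 0.002496 ft/kip.
Compatibility — the spring shortens by R_B/k under the reaction it provides: δ_0 − R_B·δ_{BB} = R_B/k. With 1/k = 1/(2880×12) ft/kip = 0.000029 ft/kip, R_B = δ_0 / (δ_{BB} + 1/k) = 0.015767 / (0.002496 + 0.000029) = 6.245 kip.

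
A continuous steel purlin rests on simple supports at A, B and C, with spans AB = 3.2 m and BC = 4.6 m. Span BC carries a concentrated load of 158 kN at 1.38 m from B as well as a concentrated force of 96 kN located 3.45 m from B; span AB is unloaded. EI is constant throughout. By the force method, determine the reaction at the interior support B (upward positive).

Take M_B as the redundant. Released structure: two simple spans AB and BC with a hinge at B.
Rotations at B on the released spans (each span's end-slope, ×1/EI):
  span BC: point load 158 at a = 1.38: Pab(L + b)/(6LEI) = 198.9/EI
  span BC: point load 96 at a = 3.45: Pab(L + b)/(6LEI) = 79.35/EI
  relative rotation θ_0 = (0 + 278.3)/EI = 278.3/EI
A unit hogging moment at B produces rotation L₁/(3EI) + L₂/(3EI) = 2.6/EI.
Compatibility: M_B·(L₁+L₂)/(3EI) = θ_0, giving M_B = 107 kN·m (hogging).
Span AB, ΣM about A with M_B applied at B: R_B^{AB}·3.2 = 0 + 107, so R_B^{AB} = 33.45 kN and R_A = 0 − 33.45 = -33.45 kN.
Span BC, ΣM about C: R_B^{BC}·4.6 = 619.2 + 107, so R_B^{BC} = 157.9 kN and R_C = 254 − 157.9 = 96.13 kN.
R_B = 33.45 + 157.9 = 191.3 kN.

R_B = 191.3 kN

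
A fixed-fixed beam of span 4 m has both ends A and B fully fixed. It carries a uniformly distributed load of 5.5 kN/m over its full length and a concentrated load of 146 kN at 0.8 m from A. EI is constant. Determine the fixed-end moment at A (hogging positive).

Take the two fixed-end moments M_A, M_B as redundants; the released structure is the simple span AB.
On the primary (simply-supported) span, the end slopes from the loading are:
  at A: UDL 5.5: wL³/(24EI) = 14.67/EI
  at B: UDL 5.5: wL³/(24EI) = 14.67/EI
  at A: point load 146 at a = 0.8: Pab(L + b)/(6LEI) = 112.1/EI
  at B: point load 146 at a = 0.8: Pab(L + a)/(6LEI) = 74.75/EI
  θ_A0 = 126.8/EI,  θ_B0 = 89.42/EI
Flexibility coefficients: a unit moment at one end gives L/(3EI) there and L/(6EI) at the far end, so f₁₁ = f₂₂ = 1.333/EI and f₁₂ = f₂₁ = 0.6667/EI.
Compatibility — zero rotation at each built-in end:
  1.333 M_A + 0.6667 M_B = 126.8
  0.6667 M_A + 1.333 M_B = 89.42
Solving the pair gives M_A = 82.09 kN·m and M_B = 26.02 kN·m (hogging).

M_A = 82.09 kN·m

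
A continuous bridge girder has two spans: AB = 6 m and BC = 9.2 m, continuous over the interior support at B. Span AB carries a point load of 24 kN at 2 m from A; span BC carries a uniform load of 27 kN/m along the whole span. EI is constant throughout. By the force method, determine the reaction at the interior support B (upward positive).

R_B = 182.1 kN

Release continuity at B by inserting a hinge; the redundant is the internal moment M_B. The primary structure is two simply-supported spans AB and BC.
Rotations at B on the released spans (each span's end-slope, ×1/EI):
  span AB: point load 24 at a = 2: Pab(L + a)/(6LEI) = 42.67/EI
  span BC: UDL 27: wL³/(24EI) = 876/EI
  relative rotation θ_0 = (42.67 + 876)/EI = 918.7/EI
A unit hogging moment at B produces rotation L₁/(3EI) + L₂/(3EI) = 5.067/EI.
Compatibility: M_B·(L₁+L₂)/(3EI) = θ_0, giving M_B = 181.3 kN·m (hogging).
Span AB, ΣM about A with M_B applied at B: R_B^{AB}·6 = 48 + 181.3, so R_B^{AB} = 38.22 kN and R_A = 24 − 38.22 = -14.22 kN.
Span BC, ΣM about C: R_B^{BC}·9.2 = 1143 + 181.3, so R_B^{BC} = 143.9 kN and R_C = 248.4 − 143.9 = 104.5 kN.
R_B = 38.22 + 143.9 = 182.1 kN.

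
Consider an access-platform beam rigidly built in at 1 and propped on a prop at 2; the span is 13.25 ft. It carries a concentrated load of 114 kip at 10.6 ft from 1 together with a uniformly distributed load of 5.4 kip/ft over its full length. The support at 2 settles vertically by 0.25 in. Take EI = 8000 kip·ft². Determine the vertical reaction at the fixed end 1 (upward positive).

Take the reaction at 2 as the redundant and release it; the primary structure is a cantilever fixed at 1.
Primary-structure tip deflection at 2 by superposition:
  point load 114 at a = 10.6: Pa²(3L − a)/(6EI) = 62231/EI
  UDL 5.4: wL⁴/(8EI) = 20805/EI
  δ_0 = 83036/EI
Flexibility coefficient — unit upward force at 2: δ_{22} = L³/(3EI) = 775.4/EI.
With EI = 8000 kip·ft²: δ_0 = 10.379 ft and δ_{22} = 0.096925 ft/kip.
Compatibility — the beam at 2 must follow the support down by 0.02083 ft: δ_0 − R_2·δ_{22} = 0.02083, so R_2 = (10.379 − 0.02083)/0.096925 = 106.9 kip.
Vertical equilibrium: R_1 = ΣP − R_2 = 185.6 − 106.9 = 78.68 kip.

R_1 = 78.68 kip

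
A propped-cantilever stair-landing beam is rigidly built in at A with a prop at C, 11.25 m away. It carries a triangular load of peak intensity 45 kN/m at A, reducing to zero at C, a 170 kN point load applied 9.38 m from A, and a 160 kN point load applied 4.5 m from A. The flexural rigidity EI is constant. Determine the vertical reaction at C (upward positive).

Remove the prop at C; the released (primary) structure is a cantilever built in at A.
Primary-structure tip deflection at C by superposition:
  triangular load, peak 45 at the fixed end: w₀L⁴/(30EI) = 24027/EI
  point load 170 at a = 9.38: Pa²(3L − a)/(6EI) = 60752/EI
  point load 160 at a = 4.5: Pa²(3L − a)/(6EI) = 15795/EI
  δ_0 = 100574/EI
Flexibility coefficient — unit upward force at C: δ_{CC} = L³/(3EI) = 474.6/EI.
The prop prevents deflection at C: R_C = δ_0/δ_{CC} = 100574/474.6 = 211.9 kN.

R_C = 211.9 kN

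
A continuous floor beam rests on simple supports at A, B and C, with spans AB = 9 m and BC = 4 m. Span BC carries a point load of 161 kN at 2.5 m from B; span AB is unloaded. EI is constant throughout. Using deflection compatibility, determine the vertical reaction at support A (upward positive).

Take M_B as the redundant. Released structure: two simple spans AB and BC with a hinge at B.
Discontinuity in slope at B on the released structure — sum the simple-span end rotations:
  span BC: point load 161 at a = 2.5: Pab(L + b)/(6LEI) = 138.4/EI
  relative rotation θ_0 = (0 + 138.4)/EI = 138.4/EI
A unit hogging moment at B produces rotation L₁/(3EI) + L₂/(3EI) = 4.333/EI.
Slope continuity at B: θ_0 = M_B·4.333/EI, so M_B = 138.4/4.333 = 31.93 kN·m (hogging).
Span AB, ΣM about A with M_B applied at B: R_B^{AB}·9 = 0 + 31.93, so R_B^{AB} = 3.548 kN and R_A = 0 − 3.548 = -3.548 kN.

R_A = -3.548 kN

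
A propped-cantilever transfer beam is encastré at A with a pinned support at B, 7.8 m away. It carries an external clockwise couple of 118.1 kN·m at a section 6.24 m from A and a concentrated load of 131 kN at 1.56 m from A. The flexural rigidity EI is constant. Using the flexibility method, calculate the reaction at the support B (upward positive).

Release the roller at B. Primary structure: cantilever fixed at A.
Deflection at B on the released cantilever, summing each load's contribution:
  clockwise couple 118.1 at a = 6.24: M₀a(2L − a)/(2EI) = 3449/EI
  point load 131 at a = 1.56: Pa²(3L − a)/(6EI) = 1160/EI
  δ_0 = 4609/EI
Tip deflection under a unit load at B: L³/(3EI) = 158.2/EI.
The prop prevents deflection at B: R_B = δ_0/δ_{BB} = 4609/158.2 = 29.14 kN.

R_B = 29.14 kN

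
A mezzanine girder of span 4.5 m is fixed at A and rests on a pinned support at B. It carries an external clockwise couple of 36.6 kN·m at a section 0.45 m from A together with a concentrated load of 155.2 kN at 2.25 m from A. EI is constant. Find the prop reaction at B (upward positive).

R_B = 50.82 kN

Remove the prop at B; the released (primary) structure is a cantilever built in at A.
Downward deflection at the released point B due to the loads:
  clockwise couple 36.6 at a = 0.45: M₀a(2L − a)/(2EI) = 70.41/EI
  point load 155.2 at a = 2.25: Pa²(3L − a)/(6EI) = 1473/EI
  δ_0 = 1544/EI
Tip deflection under a unit load at B: L³/(3EI) = 30.38/EI.
The prop prevents deflection at B: R_B = δ_0/δ_{BB} = 1544/30.38 = 50.82 kN.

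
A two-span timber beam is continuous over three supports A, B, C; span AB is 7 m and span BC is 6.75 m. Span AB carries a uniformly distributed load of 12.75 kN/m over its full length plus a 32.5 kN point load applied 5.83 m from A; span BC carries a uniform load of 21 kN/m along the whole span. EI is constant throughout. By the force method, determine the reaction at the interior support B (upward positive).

R_B = 175.5 kN

Release continuity at B by inserting a hinge; the redundant is the internal moment M_B. The primary structure is two simply-supported spans AB and BC.
Rotations at B on the released spans (each span's end-slope, ×1/EI):
  span AB: UDL 12.75: wL³/(24EI) = 182.2/EI
  span AB: point load 32.5 at a = 5.83: Pab(L + a)/(6LEI) = 67.72/EI
  span BC: UDL 21: wL³/(24EI) = 269.1/EI
  relative rotation θ_0 = (249.9 + 269.1)/EI = 519/EI
A unit hogging moment at B produces rotation L₁/(3EI) + L₂/(3EI) = 4.583/EI.
Compatibility: M_B·(L₁+L₂)/(3EI) = θ_0, giving M_B = 113.2 kN·m (hogging).
Span AB, ΣM about A with M_B applied at B: R_B^{AB}·7 = 501.9 + 113.2, so R_B^{AB} = 87.87 kN and R_A = 121.8 − 87.87 = 33.88 kN.
Span BC, ΣM about C: R_B^{BC}·6.75 = 478.4 + 113.2, so R_B^{BC} = 87.65 kN and R_C = 141.8 − 87.65 = 54.1 kN.
R_B = 87.87 + 87.65 = 175.5 kN.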